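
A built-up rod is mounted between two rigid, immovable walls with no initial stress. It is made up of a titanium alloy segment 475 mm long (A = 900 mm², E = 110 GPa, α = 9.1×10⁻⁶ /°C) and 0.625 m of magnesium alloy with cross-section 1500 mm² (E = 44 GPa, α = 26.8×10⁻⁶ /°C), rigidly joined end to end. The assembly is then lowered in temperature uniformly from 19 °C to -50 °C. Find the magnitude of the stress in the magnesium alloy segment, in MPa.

σ ≈ 67.9 MPa (tensile)

With the walls removed the bar would change length by δ_free = Σ αᵢΔT Lᵢ = 9.1×10⁻⁶×69×475 + 26.8×10⁻⁶×69×625 = 1.454 mm.
Since the ends are fixed, an axial force P builds up, equal in every segment, with P · Σ Lᵢ/(AᵢEᵢ) = δ_free.
Σ Lᵢ/(AᵢEᵢ) = 475/(900×110×10³) + 625/(1500×44×10³) = 1.427×10⁻⁵ mm/N.
P = 1.454 / 1.427×10⁻⁵ = 101900 N = 101.9 kN, tensile.
σ_{magnesium alloy} = P / A = 101900 / 1500 = 67.94 MPa.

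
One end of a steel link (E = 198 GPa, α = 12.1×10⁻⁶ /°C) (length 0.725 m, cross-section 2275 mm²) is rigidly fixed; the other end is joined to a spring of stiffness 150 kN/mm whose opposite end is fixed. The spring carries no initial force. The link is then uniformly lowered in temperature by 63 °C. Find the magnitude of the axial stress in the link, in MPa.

Free thermal contraction: δ_free = αΔT L = 12.1×10⁻⁶ × 63 × 725 = 0.5527 mm.
Let P be the tensile force in the spring. The link extends elastically by PL/(AE) and the spring stretches by P/k; together these equal δ_free.
P [ L/(AE) + 1/k ] = δ_free → P [ 725/(2275×198×10³) + 1/(150×10³) ] = 0.5527.
P = 0.5527 / 8.276×10⁻⁶ = 66780 N.
σ = P/A = 66780/2275 = 29.35 MPa.

σ ≈ 29.4 MPa (tensile)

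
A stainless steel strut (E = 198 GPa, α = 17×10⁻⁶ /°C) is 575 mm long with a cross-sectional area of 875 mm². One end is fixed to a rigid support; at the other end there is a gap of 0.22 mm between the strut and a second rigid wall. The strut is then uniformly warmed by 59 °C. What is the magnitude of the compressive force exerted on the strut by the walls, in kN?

Unrestrained expansion: δ_free = αΔT L = 17×10⁻⁶ × 59 × 575 = 0.5767 mm.
After closing the 0.22 mm clearance, 0.5767 − 0.22 = 0.3567 mm of expansion remains to be suppressed by the wall.
So σ = E(δ_free − g)/L = 198×10³ × 0.3567/575 = 122.8 MPa.
P = σA = 122.8 × 875 = 107.5 kN.

P ≈ 107 kN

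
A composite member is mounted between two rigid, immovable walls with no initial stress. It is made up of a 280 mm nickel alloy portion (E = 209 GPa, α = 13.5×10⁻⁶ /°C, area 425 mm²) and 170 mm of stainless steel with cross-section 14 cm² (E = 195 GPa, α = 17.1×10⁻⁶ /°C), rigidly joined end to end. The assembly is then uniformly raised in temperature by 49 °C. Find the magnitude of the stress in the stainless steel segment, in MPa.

σ ≈ 62 MPa (compressive)

If the supports were absent, the total length change would be Σ αᵢΔT Lᵢ = 13.5×10⁻⁶×49×280 + 17.1×10⁻⁶×49×170 = 0.3277 mm.
The walls prevent any net length change, so an axial force P (same in every segment) develops. Compatibility: P · Σ Lᵢ/(AᵢEᵢ) = δ_free.
Σ Lᵢ/(AᵢEᵢ) = 280/(425×209×10³) + 170/(1400×195×10³) = 3.775×10⁻⁶ mm/N.
P = 0.3277 / 3.775×10⁻⁶ = 86800 N = 86.8 kN, compressive.
σ_{stainless steel} = P / A = 86800 / 1400 = 62 MPa.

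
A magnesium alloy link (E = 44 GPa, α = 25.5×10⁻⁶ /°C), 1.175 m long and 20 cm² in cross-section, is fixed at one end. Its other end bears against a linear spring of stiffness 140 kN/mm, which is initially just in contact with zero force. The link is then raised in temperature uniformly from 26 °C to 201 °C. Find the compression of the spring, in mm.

δ ≈ 1.83 mm

If the spring were absent the link would lengthen by αΔT L = 25.5×10⁻⁶ × 175 × 1175 = 5.243 mm.
With a force P in the spring, the elastic change of the link is PL/(AE) and that of the spring is P/k; compatibility requires their sum to equal δ_free.
P [ L/(AE) + 1/k ] = δ_free → P [ 1175/(2000×44×10³) + 1/(140×10³) ] = 5.243.
P = 5.243 / 2.05×10⁻⁵ = 255800 N.
Spring compression = P/k = 255800/(140×10³) = 1.827 mm.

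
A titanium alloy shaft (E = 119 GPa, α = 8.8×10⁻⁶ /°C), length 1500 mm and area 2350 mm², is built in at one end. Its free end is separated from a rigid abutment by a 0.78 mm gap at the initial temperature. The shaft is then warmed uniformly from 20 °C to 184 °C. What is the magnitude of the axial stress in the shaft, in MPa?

Free thermal elongation = αΔT L = 8.8×10⁻⁶ × 164 × 1500 = 2.165 mm.
After closing the 0.78 mm clearance, 2.165 − 0.78 = 1.385 mm of expansion remains to be suppressed by the wall.
That suppressed elongation corresponds to σ = E·Δ/L = 119×10³ × 1.385/1500 = 109.9 MPa.

σ ≈ 110 MPa (compressive)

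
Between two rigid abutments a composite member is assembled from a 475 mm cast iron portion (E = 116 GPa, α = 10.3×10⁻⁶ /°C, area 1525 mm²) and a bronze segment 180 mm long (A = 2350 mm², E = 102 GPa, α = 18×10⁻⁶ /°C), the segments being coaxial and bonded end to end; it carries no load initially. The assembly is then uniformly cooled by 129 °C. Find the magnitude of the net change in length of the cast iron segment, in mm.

|ΔL| ≈ 0.189 mm

If the supports were absent, the total length change would be Σ αᵢΔT Lᵢ = 10.3×10⁻⁶×129×475 + 18×10⁻⁶×129×180 = 1.049 mm.
Since the ends are fixed, an axial force P builds up, equal in every segment, with P · Σ Lᵢ/(AᵢEᵢ) = δ_free.
The series flexibility is Σ Lᵢ/(AᵢEᵢ) = 475/(1525×116×10³) + 180/(2350×102×10³) = 3.436×10⁻⁶ mm/N.
P = 1.049 / 3.436×10⁻⁶ = 305300 N = 305.3 kN, tensile.
For the cast iron segment, free thermal change = 10.3×10⁻⁶×129×475 = 0.6311 mm and elastic change from P = 305300×475/(1525×116×10³) = 0.8198 mm; these oppose, so the net change is 0.189 mm (segment lengthens).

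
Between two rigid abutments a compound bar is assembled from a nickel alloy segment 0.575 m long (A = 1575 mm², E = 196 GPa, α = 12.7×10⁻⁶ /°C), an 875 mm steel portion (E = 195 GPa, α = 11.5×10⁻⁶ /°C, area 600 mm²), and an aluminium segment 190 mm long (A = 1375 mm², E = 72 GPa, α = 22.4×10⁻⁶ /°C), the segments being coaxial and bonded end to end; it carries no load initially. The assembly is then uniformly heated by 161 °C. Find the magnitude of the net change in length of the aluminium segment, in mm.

If the supports were absent, the total length change would be Σ αᵢΔT Lᵢ = 12.7×10⁻⁶×161×575 + 11.5×10⁻⁶×161×875 + 22.4×10⁻⁶×161×190 = 3.481 mm.
The walls prevent any net length change, so an axial force P (same in every segment) develops. Compatibility: P · Σ Lᵢ/(AᵢEᵢ) = δ_free.
Σ Lᵢ/(AᵢEᵢ) = 575/(1575×196×10³) + 875/(600×195×10³) + 190/(1375×72×10³) = 1.126×10⁻⁵ mm/N.
Hence P = δ_free / Σ(L/AE) = 3.481/1.126×10⁻⁵ = 309.1 kN (compressive).
For the aluminium segment, free thermal change = 22.4×10⁻⁶×161×190 = 0.6852 mm and elastic change from P = 309100×190/(1375×72×10³) = 0.5933 mm; these oppose, so the net change is 0.0919 mm (segment lengthens).

|ΔL| ≈ 0.0919 mm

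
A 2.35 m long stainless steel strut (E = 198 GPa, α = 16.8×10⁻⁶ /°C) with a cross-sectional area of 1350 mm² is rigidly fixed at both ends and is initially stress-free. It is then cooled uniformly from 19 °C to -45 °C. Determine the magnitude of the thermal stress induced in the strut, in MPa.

Because both ends are immovable the net strain is zero, and the suppressed thermal strain is αΔT = 16.8×10⁻⁶ × 64 = 1075.2×10⁻⁶.
The stress required to suppress this strain is σ = Eε = 198×10³ × 1075.2×10⁻⁶ = 212.9 MPa, tensile since the strut is trying to contract.

σ ≈ 213 MPa (tensile)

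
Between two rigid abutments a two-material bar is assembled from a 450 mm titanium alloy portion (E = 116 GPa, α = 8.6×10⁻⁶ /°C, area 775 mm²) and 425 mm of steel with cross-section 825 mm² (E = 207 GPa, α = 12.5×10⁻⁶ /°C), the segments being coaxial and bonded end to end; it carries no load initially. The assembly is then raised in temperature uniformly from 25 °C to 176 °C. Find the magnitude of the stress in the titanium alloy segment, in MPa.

σ ≈ 239 MPa (compressive)

Free thermal expansion of the whole bar: Σ αᵢΔT Lᵢ = 8.6×10⁻⁶×151×450 + 12.5×10⁻⁶×151×425 = 1.387 mm.
Since the ends are fixed, an axial force P builds up, equal in every segment, with P · Σ Lᵢ/(AᵢEᵢ) = δ_free.
Σ Lᵢ/(AᵢEᵢ) = 450/(775×116×10³) + 425/(825×207×10³) = 7.494×10⁻⁶ mm/N.
Hence P = δ_free / Σ(L/AE) = 1.387/7.494×10⁻⁶ = 185 kN (compressive).
σ_{titanium alloy} = P / A = 185000 / 775 = 238.7 MPa.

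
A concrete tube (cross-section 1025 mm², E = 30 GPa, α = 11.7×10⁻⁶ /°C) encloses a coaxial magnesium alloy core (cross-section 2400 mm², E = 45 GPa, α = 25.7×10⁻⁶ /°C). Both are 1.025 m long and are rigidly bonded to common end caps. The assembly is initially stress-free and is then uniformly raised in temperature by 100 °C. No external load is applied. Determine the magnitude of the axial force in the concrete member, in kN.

P ≈ 33.5 kN (tensile in the concrete)

Equilibrium of a rigid end plate with no external load gives equal and opposite internal forces ±P in the two members. Since α_{magnesium alloy} > α_{concrete}, heating drives the magnesium alloy into compression and the concrete into tension.
Compatibility of the two members (thermal + elastic change equal): (α₁ − α₂)ΔT = P·[1/(A₁E₁) + 1/(A₂E₂)].
|α₁ − α₂|·ΔT = 14×10⁻⁶ × 100 = 0.0014.
1/(A₁E₁) + 1/(A₂E₂) = 1/(1025×30×10³) + 1/(2400×45×10³) = 4.178×10⁻⁸ N⁻¹.
So P = 0.0014 / 4.178×10⁻⁸ = 33.51 kN.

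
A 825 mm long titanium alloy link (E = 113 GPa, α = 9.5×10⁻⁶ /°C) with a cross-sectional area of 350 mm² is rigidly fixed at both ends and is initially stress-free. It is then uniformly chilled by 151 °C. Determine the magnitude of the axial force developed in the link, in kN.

Full restraint means ε = 0, so the stress is σ = EαΔT = 113×10³ × 9.5×10⁻⁶ × 151 = 162.1 MPa.
Then P = σA = 162.1 × 350 mm² = 56.73 kN, tensile.

P ≈ 56.7 kN (tensile)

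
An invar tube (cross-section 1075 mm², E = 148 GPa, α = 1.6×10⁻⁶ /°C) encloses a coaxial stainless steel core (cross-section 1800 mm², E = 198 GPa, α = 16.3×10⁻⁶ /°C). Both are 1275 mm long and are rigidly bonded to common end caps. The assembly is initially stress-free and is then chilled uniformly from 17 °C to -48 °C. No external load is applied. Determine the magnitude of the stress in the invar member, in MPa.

Both members must finish at the same length. With the larger α, the stainless steel tends to over-contract; the plates restrain it, putting the stainless steel in tension and the invar in compression. With no external load the two internal forces are equal and opposite, magnitude P.
Setting the final lengths equal and cancelling L: (α₁ − α₂)ΔT = P/(A₁E₁) + P/(A₂E₂).
|α₁ − α₂|·ΔT = 14.7×10⁻⁶ × 65 = 0.0009555.
1/(A₁E₁) + 1/(A₂E₂) = 1/(1075×148×10³) + 1/(1800×198×10³) = 9.091×10⁻⁹ N⁻¹.
P = 0.0009555 / 9.091×10⁻⁹ = 105100 N = 105.1 kN.
σ_{invar} = P/A₁ = 105100/1075 = 97.77 MPa, compressive.

σ ≈ 97.8 MPa (compressive)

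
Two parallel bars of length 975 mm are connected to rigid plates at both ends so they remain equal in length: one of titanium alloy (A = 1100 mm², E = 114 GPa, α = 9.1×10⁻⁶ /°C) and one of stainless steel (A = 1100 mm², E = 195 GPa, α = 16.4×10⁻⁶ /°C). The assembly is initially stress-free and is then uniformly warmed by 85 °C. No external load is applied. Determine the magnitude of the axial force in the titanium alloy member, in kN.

P ≈ 49.1 kN (tensile in the titanium alloy)

The stainless steel has the larger α, so on heating it would change length more than the titanium alloy if both were free. The rigid plates force a common final length, so the stainless steel is put into compression and the titanium alloy into tension, with equal and opposite forces P (no external load).
Setting the final lengths equal and cancelling L: (α₁ − α₂)ΔT = P/(A₁E₁) + P/(A₂E₂).
|α₁ − α₂|·ΔT = 7.3×10⁻⁶ × 85 = 0.0006205.
1/(A₁E₁) + 1/(A₂E₂) = 1/(1100×114×10³) + 1/(1100×195×10³) = 1.264×10⁻⁸ N⁻¹.
So P = 0.0006205 / 1.264×10⁻⁸ = 49.1 kN.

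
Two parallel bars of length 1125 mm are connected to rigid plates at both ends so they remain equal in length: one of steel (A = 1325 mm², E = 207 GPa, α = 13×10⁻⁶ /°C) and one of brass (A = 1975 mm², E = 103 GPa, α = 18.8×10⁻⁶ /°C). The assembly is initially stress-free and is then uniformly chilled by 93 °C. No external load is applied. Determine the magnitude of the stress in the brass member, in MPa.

σ ≈ 31.9 MPa (tensile)

Equilibrium of a rigid end plate with no external load gives equal and opposite internal forces ±P in the two members. Since α_{brass} > α_{steel}, cooling drives the brass into tension and the steel into compression.
Compatibility of the two members (thermal + elastic change equal): (α₁ − α₂)ΔT = P·[1/(A₁E₁) + 1/(A₂E₂)].
|α₁ − α₂|·ΔT = 5.8×10⁻⁶ × 93 = 0.0005394.
1/(A₁E₁) + 1/(A₂E₂) = 1/(1325×207×10³) + 1/(1975×103×10³) = 8.562×10⁻⁹ N⁻¹.
So P = 0.0005394 / 8.562×10⁻⁹ = 63 kN.
σ_{brass} = P/A₂ = 63000/1975 = 31.9 MPa, tensile.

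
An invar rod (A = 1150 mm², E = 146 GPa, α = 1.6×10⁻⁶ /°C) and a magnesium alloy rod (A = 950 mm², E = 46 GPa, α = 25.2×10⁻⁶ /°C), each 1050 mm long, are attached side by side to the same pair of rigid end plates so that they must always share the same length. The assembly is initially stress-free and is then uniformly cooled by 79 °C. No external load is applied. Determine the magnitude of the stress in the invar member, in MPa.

σ ≈ 56.2 MPa (compressive)

Equilibrium of a rigid end plate with no external load gives equal and opposite internal forces ±P in the two members. Since α_{magnesium alloy} > α_{invar}, cooling drives the magnesium alloy into tension and the invar into compression.
Setting the final lengths equal and cancelling L: (α₁ − α₂)ΔT = P/(A₁E₁) + P/(A₂E₂).
|α₁ − α₂|·ΔT = 23.6×10⁻⁶ × 79 = 0.001864.
1/(A₁E₁) + 1/(A₂E₂) = 1/(1150×146×10³) + 1/(950×46×10³) = 2.884×10⁻⁸ N⁻¹.
So P = 0.001864 / 2.884×10⁻⁸ = 64.65 kN.
σ_{invar} = P/A₁ = 64650/1150 = 56.22 MPa, compressive.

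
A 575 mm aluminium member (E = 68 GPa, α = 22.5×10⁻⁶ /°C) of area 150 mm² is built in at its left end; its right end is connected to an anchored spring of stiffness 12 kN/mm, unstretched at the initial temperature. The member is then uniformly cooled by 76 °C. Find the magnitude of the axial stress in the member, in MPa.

The unrestrained thermal change is αΔT L = 22.5×10⁻⁶ × 76 × 575 = 0.9832 mm.
Let P be the tensile force in the spring. The member extends elastically by PL/(AE) and the spring stretches by P/k; together these equal δ_free.
P [ L/(AE) + 1/k ] = δ_free → P [ 575/(150×68×10³) + 1/(12×10³) ] = 0.9832.
P = 0.9832 / 0.0001397 = 7038 N.
σ = P/A = 7038/150 = 46.92 MPa.

σ ≈ 46.9 MPa (tensile)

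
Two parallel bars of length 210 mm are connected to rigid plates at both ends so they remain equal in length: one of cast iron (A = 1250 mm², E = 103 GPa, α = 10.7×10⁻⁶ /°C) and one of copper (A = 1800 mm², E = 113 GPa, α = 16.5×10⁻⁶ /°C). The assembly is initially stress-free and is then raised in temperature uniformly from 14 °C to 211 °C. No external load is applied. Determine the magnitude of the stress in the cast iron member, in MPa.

σ ≈ 72.1 MPa (tensile)

Both members must finish at the same length. With the larger α, the copper tends to over-expand; the plates restrain it, putting the copper in compression and the cast iron in tension. With no external load the two internal forces are equal and opposite, magnitude P.
Equating the net (thermal + elastic) strains gives |α₁ − α₂|·ΔT = P·[1/(A₁E₁) + 1/(A₂E₂)].
|α₁ − α₂|·ΔT = 5.8×10⁻⁶ × 197 = 0.001143.
1/(A₁E₁) + 1/(A₂E₂) = 1/(1250×103×10³) + 1/(1800×113×10³) = 1.268×10⁻⁸ N⁻¹.
So P = 0.001143 / 1.268×10⁻⁸ = 90.09 kN.
σ_{cast iron} = P/A₁ = 90090/1250 = 72.07 MPa, tensile.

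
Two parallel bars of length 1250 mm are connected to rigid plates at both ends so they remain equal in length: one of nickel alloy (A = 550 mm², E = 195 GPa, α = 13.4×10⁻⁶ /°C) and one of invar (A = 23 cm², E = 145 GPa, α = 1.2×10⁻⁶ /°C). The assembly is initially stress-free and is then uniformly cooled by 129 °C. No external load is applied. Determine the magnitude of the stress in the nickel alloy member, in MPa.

σ ≈ 232 MPa (tensile)

The nickel alloy has the larger α, so on cooling it would change length more than the invar if both were free. The rigid plates force a common final length, so the nickel alloy is put into tension and the invar into compression, with equal and opposite forces P (no external load).
Compatibility of the two members (thermal + elastic change equal): (α₁ − α₂)ΔT = P·[1/(A₁E₁) + 1/(A₂E₂)].
|α₁ − α₂|·ΔT = 12.2×10⁻⁶ × 129 = 0.001574.
1/(A₁E₁) + 1/(A₂E₂) = 1/(550×195×10³) + 1/(2300×145×10³) = 1.232×10⁻⁸ N⁻¹.
So P = 0.001574 / 1.232×10⁻⁸ = 127.7 kN.
σ_{nickel alloy} = P/A₁ = 127700/550 = 232.2 MPa, tensile.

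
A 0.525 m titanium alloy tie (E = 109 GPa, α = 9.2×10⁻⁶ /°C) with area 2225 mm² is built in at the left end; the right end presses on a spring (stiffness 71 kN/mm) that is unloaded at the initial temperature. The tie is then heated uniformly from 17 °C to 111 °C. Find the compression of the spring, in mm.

δ ≈ 0.394 mm

If the spring were absent the tie would lengthen by αΔT L = 9.2×10⁻⁶ × 94 × 525 = 0.454 mm.
With a force P in the spring, the elastic change of the tie is PL/(AE) and that of the spring is P/k; compatibility requires their sum to equal δ_free.
P [ L/(AE) + 1/k ] = δ_free → P [ 525/(2225×109×10³) + 1/(71×10³) ] = 0.454.
P = 0.454 / 1.625×10⁻⁵ = 27940 N.
Spring compression = P/k = 27940/(71×10³) = 0.3935 mm.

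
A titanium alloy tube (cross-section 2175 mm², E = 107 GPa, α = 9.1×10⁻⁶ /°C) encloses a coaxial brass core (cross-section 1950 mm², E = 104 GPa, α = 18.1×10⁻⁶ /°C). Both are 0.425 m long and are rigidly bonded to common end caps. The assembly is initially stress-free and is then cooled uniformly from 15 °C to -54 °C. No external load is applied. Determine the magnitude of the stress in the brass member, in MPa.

σ ≈ 34.5 MPa (tensile)

Equilibrium of a rigid end plate with no external load gives equal and opposite internal forces ±P in the two members. Since α_{brass} > α_{titanium alloy}, cooling drives the brass into tension and the titanium alloy into compression.
Compatibility of the two members (thermal + elastic change equal): (α₁ − α₂)ΔT = P·[1/(A₁E₁) + 1/(A₂E₂)].
|α₁ − α₂|·ΔT = 9×10⁻⁶ × 69 = 0.000621.
1/(A₁E₁) + 1/(A₂E₂) = 1/(2175×107×10³) + 1/(1950×104×10³) = 9.228×10⁻⁹ N⁻¹.
P = 0.000621 / 9.228×10⁻⁹ = 67300 N = 67.3 kN.
σ_{brass} = P/A₂ = 67300/1950 = 34.51 MPa, tensile.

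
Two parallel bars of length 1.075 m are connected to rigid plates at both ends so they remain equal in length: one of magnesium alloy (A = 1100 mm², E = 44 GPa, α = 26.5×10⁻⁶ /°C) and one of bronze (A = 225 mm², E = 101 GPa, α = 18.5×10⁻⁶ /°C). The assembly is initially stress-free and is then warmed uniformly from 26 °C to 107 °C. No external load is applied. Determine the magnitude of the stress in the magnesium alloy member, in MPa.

σ ≈ 9.11 MPa (compressive)

The magnesium alloy has the larger α, so on heating it would change length more than the bronze if both were free. The rigid plates force a common final length, so the magnesium alloy is put into compression and the bronze into tension, with equal and opposite forces P (no external load).
Equating the net (thermal + elastic) strains gives |α₁ − α₂|·ΔT = P·[1/(A₁E₁) + 1/(A₂E₂)].
|α₁ − α₂|·ΔT = 8×10⁻⁶ × 81 = 0.000648.
1/(A₁E₁) + 1/(A₂E₂) = 1/(1100×44×10³) + 1/(225×101×10³) = 6.467×10⁻⁸ N⁻¹.
P = 0.000648 / 6.467×10⁻⁸ = 10020 N = 10.02 kN.
σ_{magnesium alloy} = P/A₁ = 10020/1100 = 9.11 MPa, compressive.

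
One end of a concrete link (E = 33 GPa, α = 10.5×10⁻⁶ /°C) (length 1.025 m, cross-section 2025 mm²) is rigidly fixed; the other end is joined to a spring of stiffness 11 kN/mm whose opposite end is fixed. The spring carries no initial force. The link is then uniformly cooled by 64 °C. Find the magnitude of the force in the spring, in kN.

Free thermal contraction: δ_free = αΔT L = 10.5×10⁻⁶ × 64 × 1025 = 0.6888 mm.
With a force P in the spring, the elastic change of the link is PL/(AE) and that of the spring is P/k; compatibility requires their sum to equal δ_free.
P [ L/(AE) + 1/k ] = δ_free → P [ 1025/(2025×33×10³) + 1/(11×10³) ] = 0.6888.
P = 0.6888 / 0.0001062 = 6483 N.

P ≈ 6.48 kN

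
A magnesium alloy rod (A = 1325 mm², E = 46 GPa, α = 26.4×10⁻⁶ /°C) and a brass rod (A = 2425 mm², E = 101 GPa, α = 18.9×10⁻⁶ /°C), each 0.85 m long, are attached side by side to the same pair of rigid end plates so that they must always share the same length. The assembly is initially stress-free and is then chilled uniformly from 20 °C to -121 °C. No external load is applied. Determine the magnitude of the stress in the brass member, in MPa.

Equilibrium of a rigid end plate with no external load gives equal and opposite internal forces ±P in the two members. Since α_{magnesium alloy} > α_{brass}, cooling drives the magnesium alloy into tension and the brass into compression.
Setting the final lengths equal and cancelling L: (α₁ − α₂)ΔT = P/(A₁E₁) + P/(A₂E₂).
|α₁ − α₂|·ΔT = 7.5×10⁻⁶ × 141 = 0.001057.
1/(A₁E₁) + 1/(A₂E₂) = 1/(1325×46×10³) + 1/(2425×101×10³) = 2.049×10⁻⁸ N⁻¹.
So P = 0.001057 / 2.049×10⁻⁸ = 51.61 kN.
σ_{brass} = P/A₂ = 51610/2425 = 21.28 MPa, compressive.

σ ≈ 21.3 MPa (compressive)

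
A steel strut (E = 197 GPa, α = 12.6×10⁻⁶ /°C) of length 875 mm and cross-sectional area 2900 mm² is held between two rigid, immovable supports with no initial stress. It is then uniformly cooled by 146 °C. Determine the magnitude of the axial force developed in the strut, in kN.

P ≈ 1050 kN (tensile)

With zero net strain, σ = E·αΔT = 197 GPa × 12.6×10⁻⁶ × 146 = 362.4 MPa.
P = AEαΔT = 2900 × 197×10³ × 12.6×10⁻⁶ × 146 = 1051 kN (tensile).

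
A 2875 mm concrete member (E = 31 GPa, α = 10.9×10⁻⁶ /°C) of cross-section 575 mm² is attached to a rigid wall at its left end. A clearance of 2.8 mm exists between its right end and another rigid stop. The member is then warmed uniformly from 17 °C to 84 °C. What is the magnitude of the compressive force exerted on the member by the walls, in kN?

P ≈ 0 kN

Free thermal elongation = αΔT L = 10.9×10⁻⁶ × 67 × 2875 = 2.1 mm.
This is smaller than the 2.8 mm clearance, so the member expands freely without reaching the stop — the stress is zero.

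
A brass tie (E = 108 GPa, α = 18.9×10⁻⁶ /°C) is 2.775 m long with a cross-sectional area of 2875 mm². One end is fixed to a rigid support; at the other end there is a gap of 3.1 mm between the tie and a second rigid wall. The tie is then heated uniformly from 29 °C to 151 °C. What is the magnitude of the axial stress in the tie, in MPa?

σ ≈ 128 MPa (compressive)

Unrestrained expansion: δ_free = αΔT L = 18.9×10⁻⁶ × 122 × 2775 = 6.399 mm.
After closing the 3.1 mm clearance, 6.399 − 3.1 = 3.299 mm of expansion remains to be suppressed by the wall.
Compatibility: PL/(AE) = 3.299 mm, so σ = P/A = E × (3.299/2775) = 128.4 MPa.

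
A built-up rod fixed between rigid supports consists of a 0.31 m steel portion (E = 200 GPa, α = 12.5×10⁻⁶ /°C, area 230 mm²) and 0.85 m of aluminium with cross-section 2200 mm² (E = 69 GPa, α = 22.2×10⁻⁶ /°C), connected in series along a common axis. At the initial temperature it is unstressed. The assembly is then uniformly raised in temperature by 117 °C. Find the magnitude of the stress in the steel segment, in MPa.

σ ≈ 938 MPa (compressive)

Free thermal expansion of the whole bar: Σ αᵢΔT Lᵢ = 12.5×10⁻⁶×117×310 + 22.2×10⁻⁶×117×850 = 2.661 mm.
The rigid supports impose zero overall length change; the single axial force P common to all segments must satisfy P Σ Lᵢ/(AᵢEᵢ) = δ_free.
The series flexibility is Σ Lᵢ/(AᵢEᵢ) = 310/(230×200×10³) + 850/(2200×69×10³) = 1.234×10⁻⁵ mm/N.
P = 2.661 / 1.234×10⁻⁵ = 215700 N = 215.7 kN, compressive.
σ_{steel} = P / A = 215700 / 230 = 937.7 MPa.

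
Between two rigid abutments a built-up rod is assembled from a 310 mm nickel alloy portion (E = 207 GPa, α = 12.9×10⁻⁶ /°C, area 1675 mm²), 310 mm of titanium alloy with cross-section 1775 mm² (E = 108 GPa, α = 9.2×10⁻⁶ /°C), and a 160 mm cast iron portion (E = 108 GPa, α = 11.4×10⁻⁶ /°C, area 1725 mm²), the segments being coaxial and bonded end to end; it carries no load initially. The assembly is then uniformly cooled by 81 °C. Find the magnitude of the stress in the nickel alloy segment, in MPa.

σ ≈ 124 MPa (tensile)

If the supports were absent, the total length change would be Σ αᵢΔT Lᵢ = 12.9×10⁻⁶×81×310 + 9.2×10⁻⁶×81×310 + 11.4×10⁻⁶×81×160 = 0.7027 mm.
The rigid supports impose zero overall length change; the single axial force P common to all segments must satisfy P Σ Lᵢ/(AᵢEᵢ) = δ_free.
Σ Lᵢ/(AᵢEᵢ) = 310/(1675×207×10³) + 310/(1775×108×10³) + 160/(1725×108×10³) = 3.37×10⁻⁶ mm/N.
So P = 0.7027 / 3.37×10⁻⁶ = 208.5 kN, tensile.
σ_{nickel alloy} = P / A = 208500 / 1675 = 124.5 MPa.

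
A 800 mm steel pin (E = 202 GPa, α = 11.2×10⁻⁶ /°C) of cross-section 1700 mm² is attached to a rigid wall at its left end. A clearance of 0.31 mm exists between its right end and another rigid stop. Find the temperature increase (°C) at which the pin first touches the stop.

The gap closes when αΔT L = 0.31 mm, since the pin is still unstressed at that instant.
ΔT = 0.31 / (11.2×10⁻⁶ × 800) = 34.6 °C.

ΔT ≈ 34.6 °C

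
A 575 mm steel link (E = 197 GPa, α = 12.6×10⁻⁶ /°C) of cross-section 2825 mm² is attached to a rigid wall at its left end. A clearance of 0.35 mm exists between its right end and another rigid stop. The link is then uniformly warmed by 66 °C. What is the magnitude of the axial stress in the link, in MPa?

If the wall were absent the link would grow by αΔT L = 12.6×10⁻⁶ × 66 × 575 = 0.4782 mm.
This exceeds the 0.35 mm gap, so the wall pushes back. The portion of expansion that must be recovered elastically is δ_free − gap = 0.4782 − 0.35 = 0.1282 mm.
That suppressed elongation corresponds to σ = E·Δ/L = 197×10³ × 0.1282/575 = 43.91 MPa.

σ ≈ 43.9 MPa (compressive)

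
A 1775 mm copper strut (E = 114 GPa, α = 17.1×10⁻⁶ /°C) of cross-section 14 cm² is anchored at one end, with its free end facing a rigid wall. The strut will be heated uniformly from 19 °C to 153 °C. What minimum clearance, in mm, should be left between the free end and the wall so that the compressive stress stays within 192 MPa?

g ≈ 1.08 mm

With no wall the strut would lengthen by αΔT L = 17.1×10⁻⁶ × 134 × 1775 = 4.067 mm.
A stress of 192 MPa corresponds to the wall pushing the strut back by σL/E = 192×1775/(114×10³) = 2.989 mm.
So the gap has to take up the difference, g_min = δ_free − σL/E = 4.067 − 2.989 = 1.078 mm.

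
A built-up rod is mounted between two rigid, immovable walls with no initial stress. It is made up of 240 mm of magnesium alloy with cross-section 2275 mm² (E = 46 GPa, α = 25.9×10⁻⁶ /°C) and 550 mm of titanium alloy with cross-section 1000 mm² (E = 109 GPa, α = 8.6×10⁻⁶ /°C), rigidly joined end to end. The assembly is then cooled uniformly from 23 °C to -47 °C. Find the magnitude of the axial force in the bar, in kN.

With the walls removed the bar would change length by δ_free = Σ αᵢΔT Lᵢ = 25.9×10⁻⁶×70×240 + 8.6×10⁻⁶×70×550 = 0.7662 mm.
Since the ends are fixed, an axial force P builds up, equal in every segment, with P · Σ Lᵢ/(AᵢEᵢ) = δ_free.
The series flexibility is Σ Lᵢ/(AᵢEᵢ) = 240/(2275×46×10³) + 550/(1000×109×10³) = 7.339×10⁻⁶ mm/N.
So P = 0.7662 / 7.339×10⁻⁶ = 104.4 kN, tensile.

P ≈ 104 kN (tensile)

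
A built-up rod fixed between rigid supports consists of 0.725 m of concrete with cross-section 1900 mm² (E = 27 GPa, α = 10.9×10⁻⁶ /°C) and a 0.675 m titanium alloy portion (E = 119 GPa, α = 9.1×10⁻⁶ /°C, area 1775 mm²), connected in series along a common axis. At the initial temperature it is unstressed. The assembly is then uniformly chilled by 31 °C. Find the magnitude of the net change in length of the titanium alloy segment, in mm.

If the supports were absent, the total length change would be Σ αᵢΔT Lᵢ = 10.9×10⁻⁶×31×725 + 9.1×10⁻⁶×31×675 = 0.4354 mm.
The walls prevent any net length change, so an axial force P (same in every segment) develops. Compatibility: P · Σ Lᵢ/(AᵢEᵢ) = δ_free.
The series flexibility is Σ Lᵢ/(AᵢEᵢ) = 725/(1900×27×10³) + 675/(1775×119×10³) = 1.733×10⁻⁵ mm/N.
Hence P = δ_free / Σ(L/AE) = 0.4354/1.733×10⁻⁵ = 25.13 kN (tensile).
For the titanium alloy segment, free thermal change = 9.1×10⁻⁶×31×675 = 0.1904 mm and elastic change from P = 25130×675/(1775×119×10³) = 0.08029 mm; these oppose, so the net change is 0.11 mm (segment shortens).

|ΔL| ≈ 0.11 mm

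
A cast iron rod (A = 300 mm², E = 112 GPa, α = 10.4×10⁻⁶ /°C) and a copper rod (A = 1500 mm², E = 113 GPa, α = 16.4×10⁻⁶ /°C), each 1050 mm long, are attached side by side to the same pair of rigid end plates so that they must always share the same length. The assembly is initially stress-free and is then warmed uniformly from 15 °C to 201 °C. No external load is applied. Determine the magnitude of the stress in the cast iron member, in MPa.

σ ≈ 104 MPa (tensile)

Both members must finish at the same length. With the larger α, the copper tends to over-expand; the plates restrain it, putting the copper in compression and the cast iron in tension. With no external load the two internal forces are equal and opposite, magnitude P.
Setting the final lengths equal and cancelling L: (α₁ − α₂)ΔT = P/(A₁E₁) + P/(A₂E₂).
|α₁ − α₂|·ΔT = 6×10⁻⁶ × 186 = 0.001116.
1/(A₁E₁) + 1/(A₂E₂) = 1/(300×112×10³) + 1/(1500×113×10³) = 3.566×10⁻⁸ N⁻¹.
So P = 0.001116 / 3.566×10⁻⁸ = 31.29 kN.
σ_{cast iron} = P/A₁ = 31290/300 = 104.3 MPa, tensile.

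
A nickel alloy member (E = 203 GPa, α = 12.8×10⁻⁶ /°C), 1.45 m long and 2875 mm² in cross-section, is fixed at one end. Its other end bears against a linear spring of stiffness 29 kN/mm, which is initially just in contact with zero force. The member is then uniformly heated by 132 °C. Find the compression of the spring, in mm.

δ ≈ 2.29 mm

Free thermal expansion: δ_free = αΔT L = 12.8×10⁻⁶ × 132 × 1450 = 2.45 mm.
Let P be the compressive force at the spring. The member shortens elastically by PL/(AE) and the spring compresses by P/k; together these equal δ_free.
P [ L/(AE) + 1/k ] = δ_free → P [ 1450/(2875×203×10³) + 1/(29×10³) ] = 2.45.
P = 2.45 / 3.697×10⁻⁵ = 66270 N.
Spring compression = P/k = 66270/(29×10³) = 2.285 mm.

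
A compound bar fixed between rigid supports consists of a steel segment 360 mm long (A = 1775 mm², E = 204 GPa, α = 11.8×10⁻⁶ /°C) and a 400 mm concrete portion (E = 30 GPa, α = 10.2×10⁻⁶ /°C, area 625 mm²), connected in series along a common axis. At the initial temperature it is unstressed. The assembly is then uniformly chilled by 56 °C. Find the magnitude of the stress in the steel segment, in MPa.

If the supports were absent, the total length change would be Σ αᵢΔT Lᵢ = 11.8×10⁻⁶×56×360 + 10.2×10⁻⁶×56×400 = 0.4664 mm.
The walls prevent any net length change, so an axial force P (same in every segment) develops. Compatibility: P · Σ Lᵢ/(AᵢEᵢ) = δ_free.
Σ Lᵢ/(AᵢEᵢ) = 360/(1775×204×10³) + 400/(625×30×10³) = 2.233×10⁻⁵ mm/N.
Hence P = δ_free / Σ(L/AE) = 0.4664/2.233×10⁻⁵ = 20.89 kN (tensile).
σ_{steel} = P / A = 20890 / 1775 = 11.77 MPa.

σ ≈ 11.8 MPa (tensile)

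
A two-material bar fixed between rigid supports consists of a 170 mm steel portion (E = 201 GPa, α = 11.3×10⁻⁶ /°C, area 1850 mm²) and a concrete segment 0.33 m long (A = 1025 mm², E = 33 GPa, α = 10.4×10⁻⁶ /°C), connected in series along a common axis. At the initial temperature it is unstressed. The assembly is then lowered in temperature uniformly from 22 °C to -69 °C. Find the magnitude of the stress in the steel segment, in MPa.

σ ≈ 25.8 MPa (tensile)

Free thermal contraction of the whole bar: Σ αᵢΔT Lᵢ = 11.3×10⁻⁶×91×170 + 10.4×10⁻⁶×91×330 = 0.4871 mm.
Since the ends are fixed, an axial force P builds up, equal in every segment, with P · Σ Lᵢ/(AᵢEᵢ) = δ_free.
Σ Lᵢ/(AᵢEᵢ) = 170/(1850×201×10³) + 330/(1025×33×10³) = 1.021×10⁻⁵ mm/N.
Hence P = δ_free / Σ(L/AE) = 0.4871/1.021×10⁻⁵ = 47.7 kN (tensile).
σ_{steel} = P / A = 47700 / 1850 = 25.78 MPa.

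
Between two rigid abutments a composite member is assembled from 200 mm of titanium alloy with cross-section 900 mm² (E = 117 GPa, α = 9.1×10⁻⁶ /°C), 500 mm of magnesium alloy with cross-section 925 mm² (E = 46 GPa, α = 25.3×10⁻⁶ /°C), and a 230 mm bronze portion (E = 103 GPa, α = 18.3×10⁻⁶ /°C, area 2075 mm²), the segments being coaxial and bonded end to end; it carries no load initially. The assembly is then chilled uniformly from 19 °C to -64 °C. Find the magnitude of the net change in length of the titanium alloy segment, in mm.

If the supports were absent, the total length change would be Σ αᵢΔT Lᵢ = 9.1×10⁻⁶×83×200 + 25.3×10⁻⁶×83×500 + 18.3×10⁻⁶×83×230 = 1.55 mm.
The walls prevent any net length change, so an axial force P (same in every segment) develops. Compatibility: P · Σ Lᵢ/(AᵢEᵢ) = δ_free.
Σ Lᵢ/(AᵢEᵢ) = 200/(900×117×10³) + 500/(925×46×10³) + 230/(2075×103×10³) = 1.473×10⁻⁵ mm/N.
Hence P = δ_free / Σ(L/AE) = 1.55/1.473×10⁻⁵ = 105.3 kN (tensile).
For the titanium alloy segment, free thermal change = 9.1×10⁻⁶×83×200 = 0.1511 mm and elastic change from P = 105300×200/(900×117×10³) = 0.2 mm; these oppose, so the net change is 0.0489 mm (segment lengthens).

|ΔL| ≈ 0.0489 mm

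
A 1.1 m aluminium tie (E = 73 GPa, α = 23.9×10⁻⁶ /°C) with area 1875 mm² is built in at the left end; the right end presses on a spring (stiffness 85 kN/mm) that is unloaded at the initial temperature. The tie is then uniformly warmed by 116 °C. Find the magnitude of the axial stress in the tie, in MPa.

Free thermal expansion: δ_free = αΔT L = 23.9×10⁻⁶ × 116 × 1100 = 3.05 mm.
Let P be the compressive force at the spring. The tie shortens elastically by PL/(AE) and the spring compresses by P/k; together these equal δ_free.
So P = δ_free / [L/(AE) + 1/k] = 3.05 / [ 1100/(1875×73×10³) + 1/(85×10³) ].
P = 3.05 / 1.98×10⁻⁵ = 154000 N.
σ = P/A = 154000/1875 = 82.14 MPa.

σ ≈ 82.1 MPa (compressive)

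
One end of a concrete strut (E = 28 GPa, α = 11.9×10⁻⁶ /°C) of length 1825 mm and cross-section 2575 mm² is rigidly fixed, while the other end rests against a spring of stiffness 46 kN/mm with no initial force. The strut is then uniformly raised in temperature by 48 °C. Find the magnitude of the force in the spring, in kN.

If the spring were absent the strut would lengthen by αΔT L = 11.9×10⁻⁶ × 48 × 1825 = 1.042 mm.
Let P be the compressive force at the spring. The strut shortens elastically by PL/(AE) and the spring compresses by P/k; together these equal δ_free.
So P = δ_free / [L/(AE) + 1/k] = 1.042 / [ 1825/(2575×28×10³) + 1/(46×10³) ].
P = 1.042 / 4.705×10⁻⁵ = 22160 N.

P ≈ 22.2 kN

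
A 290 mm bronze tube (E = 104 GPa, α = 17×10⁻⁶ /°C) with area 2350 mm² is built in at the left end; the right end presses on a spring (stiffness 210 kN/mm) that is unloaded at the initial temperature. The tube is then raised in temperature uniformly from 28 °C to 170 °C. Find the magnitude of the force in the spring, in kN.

The unrestrained thermal change is αΔT L = 17×10⁻⁶ × 142 × 290 = 0.7001 mm.
With a force P in the spring, the elastic change of the tube is PL/(AE) and that of the spring is P/k; compatibility requires their sum to equal δ_free.
So P = δ_free / [L/(AE) + 1/k] = 0.7001 / [ 290/(2350×104×10³) + 1/(210×10³) ].
P = 0.7001 / 5.948×10⁻⁶ = 117700 N.

P ≈ 118 kN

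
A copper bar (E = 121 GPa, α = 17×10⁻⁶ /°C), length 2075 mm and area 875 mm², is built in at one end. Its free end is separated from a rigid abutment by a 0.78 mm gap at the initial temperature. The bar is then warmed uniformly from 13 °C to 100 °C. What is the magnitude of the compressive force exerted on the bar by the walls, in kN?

Unrestrained expansion: δ_free = αΔT L = 17×10⁻⁶ × 87 × 2075 = 3.069 mm.
The gap closes (δ_free > 0.78 mm) and the wall then resists a further 3.069 − 0.78 = 2.289 mm of expansion.
Compatibility: PL/(AE) = 2.289 mm, so σ = P/A = E × (2.289/2075) = 133.5 MPa.
Force on the wall = σA = 133.5 × 875 mm² = 116.8 kN.

P ≈ 117 kN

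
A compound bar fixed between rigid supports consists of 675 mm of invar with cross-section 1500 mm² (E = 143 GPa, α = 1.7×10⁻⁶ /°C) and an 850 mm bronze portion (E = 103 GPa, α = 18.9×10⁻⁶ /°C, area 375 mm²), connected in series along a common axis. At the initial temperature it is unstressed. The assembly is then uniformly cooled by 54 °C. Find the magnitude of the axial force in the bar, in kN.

P ≈ 37 kN (tensile)

With the walls removed the bar would change length by δ_free = Σ αᵢΔT Lᵢ = 1.7×10⁻⁶×54×675 + 18.9×10⁻⁶×54×850 = 0.9295 mm.
Since the ends are fixed, an axial force P builds up, equal in every segment, with P · Σ Lᵢ/(AᵢEᵢ) = δ_free.
Σ Lᵢ/(AᵢEᵢ) = 675/(1500×143×10³) + 850/(375×103×10³) = 2.515×10⁻⁵ mm/N.
So P = 0.9295 / 2.515×10⁻⁵ = 36.95 kN, tensile.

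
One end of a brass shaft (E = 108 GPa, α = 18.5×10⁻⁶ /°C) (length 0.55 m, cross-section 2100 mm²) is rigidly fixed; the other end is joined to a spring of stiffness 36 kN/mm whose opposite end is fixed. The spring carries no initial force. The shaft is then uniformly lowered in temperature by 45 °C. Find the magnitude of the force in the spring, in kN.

P ≈ 15.2 kN

Free thermal contraction: δ_free = αΔT L = 18.5×10⁻⁶ × 45 × 550 = 0.4579 mm.
Let P be the tensile force in the spring. The shaft extends elastically by PL/(AE) and the spring stretches by P/k; together these equal δ_free.
So P = δ_free / [L/(AE) + 1/k] = 0.4579 / [ 550/(2100×108×10³) + 1/(36×10³) ].
P = 0.4579 / 3.02×10⁻⁵ = 15160 N.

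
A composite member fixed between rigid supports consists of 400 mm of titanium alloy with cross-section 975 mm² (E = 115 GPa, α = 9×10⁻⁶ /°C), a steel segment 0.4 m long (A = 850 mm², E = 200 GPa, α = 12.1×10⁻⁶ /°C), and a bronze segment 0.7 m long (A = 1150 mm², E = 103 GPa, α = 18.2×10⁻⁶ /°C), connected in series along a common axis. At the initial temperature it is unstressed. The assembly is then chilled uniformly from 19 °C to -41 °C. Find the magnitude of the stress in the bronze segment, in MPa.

σ ≈ 93.4 MPa (tensile)

With the walls removed the bar would change length by δ_free = Σ αᵢΔT Lᵢ = 9×10⁻⁶×60×400 + 12.1×10⁻⁶×60×400 + 18.2×10⁻⁶×60×700 = 1.271 mm.
The rigid supports impose zero overall length change; the single axial force P common to all segments must satisfy P Σ Lᵢ/(AᵢEᵢ) = δ_free.
The series flexibility is Σ Lᵢ/(AᵢEᵢ) = 400/(975×115×10³) + 400/(850×200×10³) + 700/(1150×103×10³) = 1.183×10⁻⁵ mm/N.
P = 1.271 / 1.183×10⁻⁵ = 107400 N = 107.4 kN, tensile.
σ_{bronze} = P / A = 107400 / 1150 = 93.41 MPa.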